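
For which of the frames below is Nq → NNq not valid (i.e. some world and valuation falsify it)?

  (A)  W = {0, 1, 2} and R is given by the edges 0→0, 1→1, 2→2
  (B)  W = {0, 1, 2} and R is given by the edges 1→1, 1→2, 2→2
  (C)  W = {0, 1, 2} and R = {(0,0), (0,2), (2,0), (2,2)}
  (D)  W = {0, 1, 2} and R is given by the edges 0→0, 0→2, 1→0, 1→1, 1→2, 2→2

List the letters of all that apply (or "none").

The schema Nq → NNq is axiom 4; it is valid on a frame iff R is transitive.
(A) R is transitive (R is closed under composition), so the schema is valid here.
(B) R is transitive (R is closed under composition), so the schema is valid here.
(C) R is transitive (R is closed under composition), so the schema is valid here.
(D) R is transitive (R is closed under composition), so the schema is valid here.

none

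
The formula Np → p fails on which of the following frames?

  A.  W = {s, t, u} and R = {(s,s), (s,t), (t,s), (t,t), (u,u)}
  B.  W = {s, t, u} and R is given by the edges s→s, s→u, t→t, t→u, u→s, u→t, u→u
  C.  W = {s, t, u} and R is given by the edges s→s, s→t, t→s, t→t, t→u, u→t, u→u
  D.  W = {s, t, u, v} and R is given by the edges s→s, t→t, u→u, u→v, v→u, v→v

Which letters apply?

none

The schema Np → p is axiom T; it is valid on a frame iff R is reflexive.
(A) R is reflexive (each world relates to itself), so the schema is valid here.
(B) R is reflexive (each world relates to itself), so the schema is valid here.
(C) R is reflexive (each world relates to itself), so the schema is valid here.
(D) R is reflexive (each world relates to itself), so the schema is valid here.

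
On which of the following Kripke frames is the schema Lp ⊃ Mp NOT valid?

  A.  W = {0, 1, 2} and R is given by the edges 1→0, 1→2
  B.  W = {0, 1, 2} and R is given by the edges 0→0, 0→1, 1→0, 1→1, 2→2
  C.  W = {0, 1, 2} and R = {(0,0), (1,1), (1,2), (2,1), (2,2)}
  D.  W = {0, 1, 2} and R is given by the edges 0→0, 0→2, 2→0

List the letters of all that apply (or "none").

The schema Lp ⊃ Mp is axiom D; it is valid on a frame iff R is serial.
(A) R is not serial (0 has no R-successor), so the schema fails here.
(B) R is serial (every world has an R-successor), so the schema is valid here.
(C) R is serial (every world has an R-successor), so the schema is valid here.
(D) R is not serial (1 has no R-successor), so the schema fails here.

A, D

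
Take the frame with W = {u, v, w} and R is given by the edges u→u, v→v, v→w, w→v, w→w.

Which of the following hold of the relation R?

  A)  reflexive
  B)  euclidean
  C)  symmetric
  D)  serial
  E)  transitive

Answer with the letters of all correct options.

A, B, C, D, E

(A) reflexive: each world relates to itself.
(B) euclidean: any two R-successors of the same world are R-related.
(C) symmetric: every R-edge is matched by its reverse.
(D) serial: every world has an R-successor.
(E) transitive: R is closed under composition.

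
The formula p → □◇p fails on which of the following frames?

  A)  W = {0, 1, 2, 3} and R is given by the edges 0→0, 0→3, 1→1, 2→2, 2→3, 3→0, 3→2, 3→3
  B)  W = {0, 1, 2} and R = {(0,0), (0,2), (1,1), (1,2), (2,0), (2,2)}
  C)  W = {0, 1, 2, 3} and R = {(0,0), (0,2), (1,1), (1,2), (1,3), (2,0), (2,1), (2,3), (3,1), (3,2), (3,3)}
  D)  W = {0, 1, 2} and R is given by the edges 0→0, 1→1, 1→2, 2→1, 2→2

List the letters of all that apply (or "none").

B

The schema p → □◇p is axiom B; it is valid on a frame iff R is symmetric.
(A) R is symmetric (every R-edge is matched by its reverse), so the schema is valid here.
(B) R is not symmetric (1 R 2 but not 2 R 1), so the schema fails here.
(C) R is symmetric (every R-edge is matched by its reverse), so the schema is valid here.
(D) R is symmetric (every R-edge is matched by its reverse), so the schema is valid here.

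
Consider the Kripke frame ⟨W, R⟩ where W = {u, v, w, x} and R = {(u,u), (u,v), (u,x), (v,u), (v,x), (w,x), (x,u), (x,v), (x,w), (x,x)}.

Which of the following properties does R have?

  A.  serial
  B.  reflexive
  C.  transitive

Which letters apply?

(A) serial: every world has an R-successor.
(B) not reflexive: not v R v.
(C) not transitive: u R x and x R w but not u R w.

A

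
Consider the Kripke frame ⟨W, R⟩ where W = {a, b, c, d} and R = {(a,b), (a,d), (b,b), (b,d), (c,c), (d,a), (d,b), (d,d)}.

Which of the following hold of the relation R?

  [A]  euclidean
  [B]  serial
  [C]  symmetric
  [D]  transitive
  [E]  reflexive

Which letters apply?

(A) not euclidean: d R b and d R a but not b R a.
(B) serial: every world has an R-successor.
(C) not symmetric: a R b but not b R a.
(D) not transitive: a R d and d R a but not a R a.
(E) not reflexive: not a R a.

B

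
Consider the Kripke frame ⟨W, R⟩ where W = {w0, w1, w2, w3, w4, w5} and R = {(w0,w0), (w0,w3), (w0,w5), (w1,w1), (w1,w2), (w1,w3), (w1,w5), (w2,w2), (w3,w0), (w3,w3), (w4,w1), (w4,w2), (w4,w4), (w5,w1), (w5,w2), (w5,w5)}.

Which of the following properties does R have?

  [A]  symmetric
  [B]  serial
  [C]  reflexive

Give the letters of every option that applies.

B, C

(A) not symmetric: w0 R w5 but not w5 R w0.
(B) serial: every world has an R-successor.
(C) reflexive: each world relates to itself.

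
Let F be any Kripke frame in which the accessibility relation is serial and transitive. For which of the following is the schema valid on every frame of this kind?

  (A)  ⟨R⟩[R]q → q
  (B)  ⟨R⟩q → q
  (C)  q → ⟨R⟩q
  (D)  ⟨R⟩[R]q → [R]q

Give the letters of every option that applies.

none

(A) ⟨R⟩[R]q → q is the dual of axiom B; it is valid on a frame exactly when R is symmetric. Such an R need not be symmetric, so not valid.
(B) ⟨R⟩q → q (the converse of T) corresponds to R being a subset of the identity. Such an R need not be a subset of the identity, so not valid.
(C) the dual of axiom T: valid iff R is reflexive. Such an R need not be reflexive — not valid.
(D) ⟨R⟩[R]q → [R]q is the dual of axiom 5, which corresponds to the euclidean property. Such an R need not be euclidean — not valid.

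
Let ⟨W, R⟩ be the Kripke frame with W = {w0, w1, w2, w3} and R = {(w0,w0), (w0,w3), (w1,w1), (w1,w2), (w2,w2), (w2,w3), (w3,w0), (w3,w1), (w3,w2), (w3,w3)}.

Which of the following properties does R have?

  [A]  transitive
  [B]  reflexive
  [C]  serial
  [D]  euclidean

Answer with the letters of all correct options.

(A) not transitive: w0 R w3 and w3 R w1 but not w0 R w1.
(B) reflexive: each world relates to itself.
(C) serial: every world has an R-successor.
(D) not euclidean: w1 R w2 and w1 R w1 but not w2 R w1.

B, C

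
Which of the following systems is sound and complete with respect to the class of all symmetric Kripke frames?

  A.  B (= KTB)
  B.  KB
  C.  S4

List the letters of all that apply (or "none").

(A) B (= KTB) is determined by the class of reflexive and symmetric frames.
(B) KB is determined by exactly this class.
(C) S4 is determined by the class of reflexive and transitive frames.

B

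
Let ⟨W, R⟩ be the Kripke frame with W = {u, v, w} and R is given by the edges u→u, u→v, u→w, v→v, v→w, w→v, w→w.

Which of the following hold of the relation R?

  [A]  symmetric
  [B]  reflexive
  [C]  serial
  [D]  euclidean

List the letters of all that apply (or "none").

(A) not symmetric: u R v but not v R u.
(B) reflexive: each world relates to itself.
(C) serial: every world has an R-successor.
(D) not euclidean: u R v and u R u but not v R u.

B, C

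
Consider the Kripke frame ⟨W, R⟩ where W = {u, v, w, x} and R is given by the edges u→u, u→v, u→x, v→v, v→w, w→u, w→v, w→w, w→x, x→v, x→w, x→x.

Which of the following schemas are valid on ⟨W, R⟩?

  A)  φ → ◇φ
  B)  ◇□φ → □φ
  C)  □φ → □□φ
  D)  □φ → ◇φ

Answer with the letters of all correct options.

R is reflexive: each world relates to itself.
R is not transitive: u R v and v R w but not u R w.
R is not euclidean: u R v and u R u but not v R u.
R is serial: every world has an R-successor.
(A) the dual of axiom T: valid iff R is reflexive. R is reflexive — valid.
(B) ◇□φ → □φ is the dual of axiom 5, which corresponds to the euclidean property. R is not euclidean — not valid.
(C) □φ → □□φ is axiom 4; it is valid on a frame exactly when R is transitive. R is not transitive, so not valid.
(D) □φ → ◇φ (axiom D) characterises the serial frames. R is serial — valid.

A, D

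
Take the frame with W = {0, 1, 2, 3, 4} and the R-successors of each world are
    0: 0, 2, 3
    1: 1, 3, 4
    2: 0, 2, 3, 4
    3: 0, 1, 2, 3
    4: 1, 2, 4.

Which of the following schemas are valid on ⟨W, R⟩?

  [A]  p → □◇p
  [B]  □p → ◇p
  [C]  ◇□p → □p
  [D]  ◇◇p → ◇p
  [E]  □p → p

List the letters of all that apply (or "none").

R is reflexive: each world relates to itself.
R is symmetric: every R-edge is matched by its reverse.
R is not transitive: 0 R 2 and 2 R 4 but not 0 R 4.
R is not euclidean: 1 R 3 and 1 R 4 but not 3 R 4.
R is serial: every world has an R-successor.
(A) p → □◇p (axiom B) characterises the symmetric frames. R is symmetric — valid.
(B) □p → ◇p (axiom D) characterises the serial frames. R is serial — valid.
(C) the dual of axiom 5: valid iff R is euclidean. R is not euclidean — not valid.
(D) ◇◇p → ◇p (the dual of axiom 4) characterises the transitive frames. R is not transitive — not valid.
(E) □p → p is axiom T, which corresponds to reflexivity. R is reflexive — valid.

A, B, E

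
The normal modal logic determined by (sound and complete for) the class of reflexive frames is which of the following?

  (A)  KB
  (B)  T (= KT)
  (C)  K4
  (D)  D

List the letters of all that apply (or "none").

B

(A) KB is determined by the class of symmetric frames.
(B) T (= KT) is determined by exactly this class.
(C) K4 is determined by the class of transitive frames.
(D) D is determined by the class of serial frames.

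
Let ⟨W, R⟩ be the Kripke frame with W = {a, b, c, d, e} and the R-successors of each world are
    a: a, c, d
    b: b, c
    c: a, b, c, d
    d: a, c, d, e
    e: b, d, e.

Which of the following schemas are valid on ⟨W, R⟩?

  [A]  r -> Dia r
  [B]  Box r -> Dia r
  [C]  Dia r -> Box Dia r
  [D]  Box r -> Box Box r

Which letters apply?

R is reflexive: each world relates to itself.
R is not transitive: a R c and c R b but not a R b.
R is not euclidean: c R a and c R b but not a R b.
R is serial: every world has an R-successor.
(A) r -> Dia r is the dual of axiom T; it is valid on a frame exactly when R is reflexive. R is reflexive, so valid.
(B) Box r -> Dia r is axiom D; it is valid on a frame exactly when R is serial. R is serial, so valid.
(C) Dia r -> Box Dia r is axiom 5, which corresponds to the euclidean property. R is not euclidean — not valid.
(D) axiom 4: valid iff R is transitive. R is not transitive — not valid.

A, B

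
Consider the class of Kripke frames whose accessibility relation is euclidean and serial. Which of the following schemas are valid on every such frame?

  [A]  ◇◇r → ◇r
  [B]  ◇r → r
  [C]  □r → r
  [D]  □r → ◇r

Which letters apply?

(A) the dual of axiom 4: valid iff R is transitive. Such an R need not be transitive — not valid.
(B) ◇r → r is the converse of T; it holds exactly when R ⊆ identity. Such an R need not be a subset of the identity — not valid.
(C) □r → r is axiom T; it is valid on a frame exactly when R is reflexive. Such an R need not be reflexive, so not valid.
(D) □r → ◇r is axiom D, which corresponds to seriality. Every such R is serial — valid.

D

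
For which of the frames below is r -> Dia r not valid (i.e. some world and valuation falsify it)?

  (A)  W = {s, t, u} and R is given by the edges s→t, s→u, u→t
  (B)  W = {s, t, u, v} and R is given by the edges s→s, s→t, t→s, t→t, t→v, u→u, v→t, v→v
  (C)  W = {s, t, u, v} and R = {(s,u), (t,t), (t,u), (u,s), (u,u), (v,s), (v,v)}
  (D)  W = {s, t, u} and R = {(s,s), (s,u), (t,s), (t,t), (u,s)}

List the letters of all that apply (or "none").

The schema r -> Dia r is the dual of axiom T; it is valid on a frame iff R is reflexive.
(A) R is not reflexive (not s R s), so the schema fails here.
(B) R is reflexive (each world relates to itself), so the schema is valid here.
(C) R is not reflexive (not s R s), so the schema fails here.
(D) R is not reflexive (not u R u), so the schema fails here.

A, C, D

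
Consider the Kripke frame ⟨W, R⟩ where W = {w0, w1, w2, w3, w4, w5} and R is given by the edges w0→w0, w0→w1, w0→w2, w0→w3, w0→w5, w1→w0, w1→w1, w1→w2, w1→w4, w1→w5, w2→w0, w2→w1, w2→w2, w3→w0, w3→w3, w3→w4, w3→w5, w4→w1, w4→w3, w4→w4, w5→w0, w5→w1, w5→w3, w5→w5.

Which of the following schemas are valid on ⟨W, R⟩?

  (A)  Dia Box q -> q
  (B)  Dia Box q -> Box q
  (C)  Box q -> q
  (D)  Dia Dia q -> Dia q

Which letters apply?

A, C

R is reflexive: each world relates to itself.
R is symmetric: every R-edge is matched by its reverse.
R is not transitive: w0 R w1 and w1 R w4 but not w0 R w4.
R is not euclidean: w0 R w1 and w0 R w3 but not w1 R w3.
(A) Dia Box q -> q (the dual of axiom B) characterises the symmetric frames. R is symmetric — valid.
(B) Dia Box q -> Box q (the dual of axiom 5) characterises the euclidean frames. R is not euclidean — not valid.
(C) Box q -> q (axiom T) characterises the reflexive frames. R is reflexive — valid.
(D) the dual of axiom 4: valid iff R is transitive. R is not transitive — not valid.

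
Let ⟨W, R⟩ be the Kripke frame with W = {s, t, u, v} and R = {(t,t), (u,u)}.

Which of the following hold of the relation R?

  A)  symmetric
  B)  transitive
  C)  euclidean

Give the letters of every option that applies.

A, B, C

(A) symmetric: every R-edge is matched by its reverse.
(B) transitive: R is closed under composition.
(C) euclidean: any two R-successors of the same world are R-related.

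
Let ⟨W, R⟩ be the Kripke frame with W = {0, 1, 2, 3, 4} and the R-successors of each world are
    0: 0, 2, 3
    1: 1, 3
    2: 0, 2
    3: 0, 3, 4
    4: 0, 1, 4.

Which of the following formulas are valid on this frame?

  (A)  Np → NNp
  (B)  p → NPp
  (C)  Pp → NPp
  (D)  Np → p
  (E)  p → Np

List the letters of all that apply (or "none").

R is reflexive: each world relates to itself.
R is not symmetric: 1 R 3 but not 3 R 1.
R is not transitive: 0 R 3 and 3 R 4 but not 0 R 4.
R is not euclidean: 0 R 2 and 0 R 3 but not 2 R 3.
R is not a subset of the identity: 0 R 2 with 0 ≠ 2.
(A) Np → NNp is axiom 4; it is valid on a frame exactly when R is transitive. R is not transitive, so not valid.
(B) p → NPp is axiom B; it is valid on a frame exactly when R is symmetric. R is not symmetric, so not valid.
(C) axiom 5: valid iff R is euclidean. R is not euclidean — not valid.
(D) Np → p (axiom T) characterises the reflexive frames. R is reflexive — valid.
(E) p → Np is equivalent to ◇p→p; it holds exactly when R ⊆ identity. Here R ⊄ identity — not valid.

D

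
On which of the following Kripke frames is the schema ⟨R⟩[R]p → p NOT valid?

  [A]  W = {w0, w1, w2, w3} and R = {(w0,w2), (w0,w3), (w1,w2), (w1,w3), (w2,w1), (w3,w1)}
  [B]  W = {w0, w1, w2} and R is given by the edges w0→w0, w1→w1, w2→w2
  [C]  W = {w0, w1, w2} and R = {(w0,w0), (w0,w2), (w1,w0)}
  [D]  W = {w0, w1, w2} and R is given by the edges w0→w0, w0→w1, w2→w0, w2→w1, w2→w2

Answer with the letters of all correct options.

The schema ⟨R⟩[R]p → p is the dual of axiom B; it is valid on a frame iff R is symmetric.
(A) R is not symmetric (w0 R w2 but not w2 R w0), so the schema fails here.
(B) R is symmetric (every R-edge is matched by its reverse), so the schema is valid here.
(C) R is not symmetric (w0 R w2 but not w2 R w0), so the schema fails here.
(D) R is not symmetric (w0 R w1 but not w1 R w0), so the schema fails here.

A, C, D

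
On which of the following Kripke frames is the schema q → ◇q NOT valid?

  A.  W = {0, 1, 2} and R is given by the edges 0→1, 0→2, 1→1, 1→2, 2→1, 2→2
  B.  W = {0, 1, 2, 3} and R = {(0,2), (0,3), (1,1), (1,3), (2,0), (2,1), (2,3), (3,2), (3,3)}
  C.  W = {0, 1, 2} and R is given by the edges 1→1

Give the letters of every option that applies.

The schema q → ◇q is the dual of axiom T; it is valid on a frame iff R is reflexive.
(A) R is not reflexive (not 0 R 0), so the schema fails here.
(B) R is not reflexive (not 0 R 0), so the schema fails here.
(C) R is not reflexive (not 0 R 0), so the schema fails here.

A, B, C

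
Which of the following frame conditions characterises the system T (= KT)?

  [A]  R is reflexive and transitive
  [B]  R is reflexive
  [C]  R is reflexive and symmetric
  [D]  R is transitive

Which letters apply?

B

(A) this class determines S4, not T (= KT).
(B) T (= KT) is sound and complete for exactly this class.
(C) this class determines B (= KTB), not T (= KT).
(D) this class determines K4, not T (= KT).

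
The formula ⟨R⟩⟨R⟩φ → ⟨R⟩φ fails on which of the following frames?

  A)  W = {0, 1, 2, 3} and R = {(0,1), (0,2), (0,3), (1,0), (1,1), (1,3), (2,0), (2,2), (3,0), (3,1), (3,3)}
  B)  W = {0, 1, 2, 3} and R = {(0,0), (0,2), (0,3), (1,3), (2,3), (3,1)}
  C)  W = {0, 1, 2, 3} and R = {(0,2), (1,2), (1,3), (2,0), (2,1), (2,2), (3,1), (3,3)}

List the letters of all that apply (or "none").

The schema ⟨R⟩⟨R⟩φ → ⟨R⟩φ is the dual of axiom 4; it is valid on a frame iff R is transitive.
(A) R is not transitive (0 R 1 and 1 R 0 but not 0 R 0), so the schema fails here.
(B) R is not transitive (0 R 3 and 3 R 1 but not 0 R 1), so the schema fails here.
(C) R is not transitive (0 R 2 and 2 R 0 but not 0 R 0), so the schema fails here.

A, B, C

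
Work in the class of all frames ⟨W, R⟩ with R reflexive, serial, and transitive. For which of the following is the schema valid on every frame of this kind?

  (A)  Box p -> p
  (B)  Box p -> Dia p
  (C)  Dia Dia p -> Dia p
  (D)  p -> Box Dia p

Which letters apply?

A, B, C

(A) Box p -> p (axiom T) characterises the reflexive frames. Every such R is reflexive — valid.
(B) Box p -> Dia p (axiom D) characterises the serial frames. Every such R is serial — valid.
(C) Dia Dia p -> Dia p (the dual of axiom 4) characterises the transitive frames. Every such R is transitive — valid.
(D) axiom B: valid iff R is symmetric. Such an R need not be symmetric — not valid.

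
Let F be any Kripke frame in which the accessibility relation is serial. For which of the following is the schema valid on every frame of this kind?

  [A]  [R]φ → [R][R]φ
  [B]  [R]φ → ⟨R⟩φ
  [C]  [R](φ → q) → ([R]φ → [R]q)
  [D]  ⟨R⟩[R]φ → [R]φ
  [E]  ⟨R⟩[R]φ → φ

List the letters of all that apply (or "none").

(A) [R]φ → [R][R]φ is axiom 4, which corresponds to transitivity. Such an R need not be transitive — not valid.
(B) axiom D: valid iff R is serial. Every such R is serial — valid.
(C) this is just K, valid on every normal frame.
(D) the dual of axiom 5: valid iff R is euclidean. Such an R need not be euclidean — not valid.
(E) ⟨R⟩[R]φ → φ is the dual of axiom B, which corresponds to symmetry. Such an R need not be symmetric — not valid.

B, C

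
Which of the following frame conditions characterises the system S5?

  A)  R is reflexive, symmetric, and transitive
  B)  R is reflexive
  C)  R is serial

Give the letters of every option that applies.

A

(A) S5 is sound and complete for exactly this class.
(B) this class determines T (= KT), not S5.
(C) this class determines D, not S5.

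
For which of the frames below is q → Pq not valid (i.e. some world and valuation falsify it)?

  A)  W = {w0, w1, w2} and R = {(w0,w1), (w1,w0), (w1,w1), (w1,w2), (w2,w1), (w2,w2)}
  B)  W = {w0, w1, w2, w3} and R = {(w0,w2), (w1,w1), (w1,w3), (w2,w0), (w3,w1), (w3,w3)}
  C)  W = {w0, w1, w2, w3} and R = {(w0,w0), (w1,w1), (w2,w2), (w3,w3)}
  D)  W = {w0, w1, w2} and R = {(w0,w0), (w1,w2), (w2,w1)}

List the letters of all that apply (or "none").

The schema q → Pq is the dual of axiom T; it is valid on a frame iff R is reflexive.
(A) R is not reflexive (not w0 R w0), so the schema fails here.
(B) R is not reflexive (not w0 R w0), so the schema fails here.
(C) R is reflexive (each world relates to itself), so the schema is valid here.
(D) R is not reflexive (not w1 R w1), so the schema fails here.

A, B, D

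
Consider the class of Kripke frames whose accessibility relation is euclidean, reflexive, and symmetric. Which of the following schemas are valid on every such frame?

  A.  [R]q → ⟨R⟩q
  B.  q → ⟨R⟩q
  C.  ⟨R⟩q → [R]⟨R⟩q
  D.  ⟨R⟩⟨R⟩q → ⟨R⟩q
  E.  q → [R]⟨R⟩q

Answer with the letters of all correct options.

A, B, C, D, E

A relation that is euclidean, reflexive, and symmetric is also serial and transitive.
(A) axiom D: valid iff R is serial. Every such R is serial — valid.
(B) q → ⟨R⟩q (the dual of axiom T) characterises the reflexive frames. Every such R is reflexive — valid.
(C) ⟨R⟩q → [R]⟨R⟩q (axiom 5) characterises the euclidean frames. Every such R is euclidean — valid.
(D) ⟨R⟩⟨R⟩q → ⟨R⟩q (the dual of axiom 4) characterises the transitive frames. Every such R is transitive — valid.
(E) q → [R]⟨R⟩q is axiom B, which corresponds to symmetry. Every such R is symmetric — valid.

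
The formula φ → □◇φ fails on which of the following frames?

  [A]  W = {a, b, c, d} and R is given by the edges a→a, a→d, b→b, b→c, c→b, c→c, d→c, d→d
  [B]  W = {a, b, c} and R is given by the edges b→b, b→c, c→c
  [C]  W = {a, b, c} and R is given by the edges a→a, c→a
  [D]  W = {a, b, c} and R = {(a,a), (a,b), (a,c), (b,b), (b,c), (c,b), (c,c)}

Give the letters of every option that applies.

The schema φ → □◇φ is axiom B; it is valid on a frame iff R is symmetric.
(A) R is not symmetric (a R d but not d R a), so the schema fails here.
(B) R is not symmetric (b R c but not c R b), so the schema fails here.
(C) R is not symmetric (c R a but not a R c), so the schema fails here.
(D) R is not symmetric (a R b but not b R a), so the schema fails here.

A, B, C, D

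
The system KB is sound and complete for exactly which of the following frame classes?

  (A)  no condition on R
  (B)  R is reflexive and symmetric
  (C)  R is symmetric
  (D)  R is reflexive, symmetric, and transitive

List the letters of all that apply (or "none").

C

(A) this class determines K, not KB.
(B) this class determines B (= KTB), not KB.
(C) KB is sound and complete for exactly this class.
(D) this class determines S5, not KB.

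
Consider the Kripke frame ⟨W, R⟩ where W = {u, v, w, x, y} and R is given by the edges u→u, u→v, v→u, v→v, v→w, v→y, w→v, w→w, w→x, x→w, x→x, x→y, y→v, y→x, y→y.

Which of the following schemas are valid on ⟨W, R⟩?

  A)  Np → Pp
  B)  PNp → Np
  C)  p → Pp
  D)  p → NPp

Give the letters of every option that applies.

R is reflexive: each world relates to itself.
R is symmetric: every R-edge is matched by its reverse.
R is not euclidean: v R u and v R w but not u R w.
R is serial: every world has an R-successor.
(A) Np → Pp (axiom D) characterises the serial frames. R is serial — valid.
(B) PNp → Np (the dual of axiom 5) characterises the euclidean frames. R is not euclidean — not valid.
(C) the dual of axiom T: valid iff R is reflexive. R is reflexive — valid.
(D) p → NPp is axiom B, which corresponds to symmetry. R is symmetric — valid.

A, C, D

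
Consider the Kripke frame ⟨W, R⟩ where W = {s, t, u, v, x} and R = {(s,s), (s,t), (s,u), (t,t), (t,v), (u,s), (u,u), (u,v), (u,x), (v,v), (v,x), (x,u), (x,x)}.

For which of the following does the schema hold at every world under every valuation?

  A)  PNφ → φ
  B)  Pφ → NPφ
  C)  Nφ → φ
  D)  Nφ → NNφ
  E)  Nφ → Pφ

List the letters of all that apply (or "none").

C, E

R is reflexive: each world relates to itself.
R is not symmetric: s R t but not t R s.
R is not transitive: s R t and t R v but not s R v.
R is not euclidean: s R t and s R s but not t R s.
R is serial: every world has an R-successor.
(A) PNφ → φ (the dual of axiom B) characterises the symmetric frames. R is not symmetric — not valid.
(B) axiom 5: valid iff R is euclidean. R is not euclidean — not valid.
(C) Nφ → φ is axiom T, which corresponds to reflexivity. R is reflexive — valid.
(D) Nφ → NNφ (axiom 4) characterises the transitive frames. R is not transitive — not valid.
(E) Nφ → Pφ is axiom D; it is valid on a frame exactly when R is serial. R is serial, so valid.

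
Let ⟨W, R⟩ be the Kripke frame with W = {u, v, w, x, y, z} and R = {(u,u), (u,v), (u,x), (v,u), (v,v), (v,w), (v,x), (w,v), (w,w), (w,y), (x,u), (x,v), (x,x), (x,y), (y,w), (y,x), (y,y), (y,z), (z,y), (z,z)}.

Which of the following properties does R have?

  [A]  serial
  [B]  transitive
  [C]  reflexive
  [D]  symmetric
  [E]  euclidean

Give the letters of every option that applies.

(A) serial: every world has an R-successor.
(B) not transitive: u R v and v R w but not u R w.
(C) reflexive: each world relates to itself.
(D) symmetric: every R-edge is matched by its reverse.
(E) not euclidean: v R u and v R w but not u R w.

A, C, D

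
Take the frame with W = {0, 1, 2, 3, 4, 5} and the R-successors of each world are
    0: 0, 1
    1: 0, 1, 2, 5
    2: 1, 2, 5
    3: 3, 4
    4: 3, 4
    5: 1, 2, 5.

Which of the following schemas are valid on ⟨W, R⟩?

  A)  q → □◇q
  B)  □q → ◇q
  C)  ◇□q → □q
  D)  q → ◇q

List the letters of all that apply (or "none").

A, B, D

R is reflexive: each world relates to itself.
R is symmetric: every R-edge is matched by its reverse.
R is not euclidean: 1 R 0 and 1 R 2 but not 0 R 2.
R is serial: every world has an R-successor.
(A) q → □◇q (axiom B) characterises the symmetric frames. R is symmetric — valid.
(B) □q → ◇q is axiom D, which corresponds to seriality. R is serial — valid.
(C) ◇□q → □q (the dual of axiom 5) characterises the euclidean frames. R is not euclidean — not valid.
(D) the dual of axiom T: valid iff R is reflexive. R is reflexive — valid.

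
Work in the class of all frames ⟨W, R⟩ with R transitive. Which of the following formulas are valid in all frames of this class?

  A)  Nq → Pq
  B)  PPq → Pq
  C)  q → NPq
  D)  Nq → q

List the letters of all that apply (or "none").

(A) Nq → Pq is axiom D, which corresponds to seriality. Such an R need not be serial — not valid.
(B) PPq → Pq is the dual of axiom 4; it is valid on a frame exactly when R is transitive. Every such R is transitive, so valid.
(C) axiom B: valid iff R is symmetric. Such an R need not be symmetric — not valid.
(D) Nq → q is axiom T; it is valid on a frame exactly when R is reflexive. Such an R need not be reflexive, so not valid.

B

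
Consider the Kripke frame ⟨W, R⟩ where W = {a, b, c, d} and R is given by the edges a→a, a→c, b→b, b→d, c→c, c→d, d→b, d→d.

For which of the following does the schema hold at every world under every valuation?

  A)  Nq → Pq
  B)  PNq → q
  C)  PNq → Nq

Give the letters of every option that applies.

R is not symmetric: a R c but not c R a.
R is not euclidean: a R c and a R a but not c R a.
R is serial: every world has an R-successor.
(A) Nq → Pq is axiom D, which corresponds to seriality. R is serial — valid.
(B) the dual of axiom B: valid iff R is symmetric. R is not symmetric — not valid.
(C) PNq → Nq is the dual of axiom 5, which corresponds to the euclidean property. R is not euclidean — not valid.

A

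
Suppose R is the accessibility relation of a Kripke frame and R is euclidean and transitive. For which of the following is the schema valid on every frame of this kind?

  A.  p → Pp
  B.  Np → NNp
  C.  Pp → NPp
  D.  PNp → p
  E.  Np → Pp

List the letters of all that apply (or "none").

(A) p → Pp is the dual of axiom T, which corresponds to reflexivity. Such an R need not be reflexive — not valid.
(B) Np → NNp is axiom 4; it is valid on a frame exactly when R is transitive. Every such R is transitive, so valid.
(C) Pp → NPp (axiom 5) characterises the euclidean frames. Every such R is euclidean — valid.
(D) PNp → p (the dual of axiom B) characterises the symmetric frames. Such an R need not be symmetric — not valid.
(E) Np → Pp is axiom D, which corresponds to seriality. Such an R need not be serial — not valid.

B, C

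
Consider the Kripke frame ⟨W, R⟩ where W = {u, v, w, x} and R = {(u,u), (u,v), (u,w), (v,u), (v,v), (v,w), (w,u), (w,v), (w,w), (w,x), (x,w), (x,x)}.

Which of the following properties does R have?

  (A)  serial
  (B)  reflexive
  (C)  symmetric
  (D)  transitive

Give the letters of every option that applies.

A, B, C

(A) serial: every world has an R-successor.
(B) reflexive: each world relates to itself.
(C) symmetric: every R-edge is matched by its reverse.
(D) not transitive: u R w and w R x but not u R x.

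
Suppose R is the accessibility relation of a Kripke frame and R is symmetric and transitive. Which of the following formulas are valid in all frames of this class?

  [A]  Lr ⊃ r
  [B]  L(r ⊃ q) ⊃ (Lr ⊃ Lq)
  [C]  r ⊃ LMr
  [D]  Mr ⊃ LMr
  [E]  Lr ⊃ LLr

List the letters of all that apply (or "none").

A symmetric transitive relation is euclidean (uRv and uRw give vRu by symmetry, then vRw by transitivity).
(A) axiom T: valid iff R is reflexive. Such an R need not be reflexive — not valid.
(B) this is just K, valid on every normal frame.
(C) r ⊃ LMr (axiom B) characterises the symmetric frames. Every such R is symmetric — valid.
(D) axiom 5: valid iff R is euclidean. Every such R is euclidean — valid.
(E) Lr ⊃ LLr is axiom 4, which corresponds to transitivity. Every such R is transitive — valid.

B, C, D, E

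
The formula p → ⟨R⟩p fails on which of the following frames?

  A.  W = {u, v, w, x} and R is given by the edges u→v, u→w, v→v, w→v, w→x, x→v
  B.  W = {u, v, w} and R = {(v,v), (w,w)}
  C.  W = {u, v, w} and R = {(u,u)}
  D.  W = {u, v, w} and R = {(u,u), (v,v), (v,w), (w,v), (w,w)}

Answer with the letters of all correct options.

A, B, C

The schema p → ⟨R⟩p is the dual of axiom T; it is valid on a frame iff R is reflexive.
(A) R is not reflexive (not u R u), so the schema fails here.
(B) R is not reflexive (not u R u), so the schema fails here.
(C) R is not reflexive (not v R v), so the schema fails here.
(D) R is reflexive (each world relates to itself), so the schema is valid here.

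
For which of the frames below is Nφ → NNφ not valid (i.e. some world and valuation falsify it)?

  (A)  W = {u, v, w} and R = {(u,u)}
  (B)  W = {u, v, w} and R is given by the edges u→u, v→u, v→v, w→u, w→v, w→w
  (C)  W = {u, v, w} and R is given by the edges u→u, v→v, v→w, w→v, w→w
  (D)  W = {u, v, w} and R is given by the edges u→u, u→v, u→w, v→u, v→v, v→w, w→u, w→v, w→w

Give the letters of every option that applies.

none

The schema Nφ → NNφ is axiom 4; it is valid on a frame iff R is transitive.
(A) R is transitive (R is closed under composition), so the schema is valid here.
(B) R is transitive (R is closed under composition), so the schema is valid here.
(C) R is transitive (R is closed under composition), so the schema is valid here.
(D) R is transitive (R is closed under composition), so the schema is valid here.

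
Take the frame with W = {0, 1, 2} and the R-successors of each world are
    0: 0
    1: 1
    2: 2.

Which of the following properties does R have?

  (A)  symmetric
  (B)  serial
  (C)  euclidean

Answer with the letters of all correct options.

A, B, C

(A) symmetric: every R-edge is matched by its reverse.
(B) serial: every world has an R-successor.
(C) euclidean: any two R-successors of the same world are R-related.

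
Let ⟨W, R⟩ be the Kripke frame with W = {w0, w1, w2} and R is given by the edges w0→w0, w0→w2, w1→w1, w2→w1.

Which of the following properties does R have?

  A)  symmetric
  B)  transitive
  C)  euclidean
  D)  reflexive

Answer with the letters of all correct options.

(A) not symmetric: w0 R w2 but not w2 R w0.
(B) not transitive: w0 R w2 and w2 R w1 but not w0 R w1.
(C) not euclidean: w0 R w2 and w0 R w0 but not w2 R w0.
(D) not reflexive: not w2 R w2.

none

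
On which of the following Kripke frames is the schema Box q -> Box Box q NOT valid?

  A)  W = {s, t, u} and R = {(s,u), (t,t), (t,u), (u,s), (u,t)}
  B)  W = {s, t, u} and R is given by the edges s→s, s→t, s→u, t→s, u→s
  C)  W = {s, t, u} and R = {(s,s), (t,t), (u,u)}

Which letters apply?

A, B

The schema Box q -> Box Box q is axiom 4; it is valid on a frame iff R is transitive.
(A) R is not transitive (s R u and u R s but not s R s), so the schema fails here.
(B) R is not transitive (t R s and s R t but not t R t), so the schema fails here.
(C) R is transitive (R is closed under composition), so the schema is valid here.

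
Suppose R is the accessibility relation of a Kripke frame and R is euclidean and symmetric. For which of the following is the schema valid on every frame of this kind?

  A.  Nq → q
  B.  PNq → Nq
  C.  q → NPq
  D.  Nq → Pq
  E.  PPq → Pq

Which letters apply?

B, C, E

A symmetric euclidean relation is transitive (uRv and vRw give vRu by symmetry, then uRw by the euclidean condition, applied at v).
(A) Nq → q is axiom T, which corresponds to reflexivity. Such an R need not be reflexive — not valid.
(B) PNq → Nq (the dual of axiom 5) characterises the euclidean frames. Every such R is euclidean — valid.
(C) q → NPq is axiom B; it is valid on a frame exactly when R is symmetric. Every such R is symmetric, so valid.
(D) Nq → Pq (axiom D) characterises the serial frames. Such an R need not be serial — not valid.
(E) PPq → Pq is the dual of axiom 4, which corresponds to transitivity. Every such R is transitive — valid.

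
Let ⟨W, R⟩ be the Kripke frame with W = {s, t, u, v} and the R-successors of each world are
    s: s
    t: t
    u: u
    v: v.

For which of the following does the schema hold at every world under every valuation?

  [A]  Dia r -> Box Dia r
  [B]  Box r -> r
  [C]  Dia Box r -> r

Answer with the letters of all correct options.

A, B, C

R is reflexive: each world relates to itself.
R is symmetric: every R-edge is matched by its reverse.
R is euclidean: any two R-successors of the same world are R-related.
(A) Dia r -> Box Dia r (axiom 5) characterises the euclidean frames. R is euclidean — valid.
(B) Box r -> r is axiom T, which corresponds to reflexivity. R is reflexive — valid.
(C) the dual of axiom B: valid iff R is symmetric. R is symmetric — valid.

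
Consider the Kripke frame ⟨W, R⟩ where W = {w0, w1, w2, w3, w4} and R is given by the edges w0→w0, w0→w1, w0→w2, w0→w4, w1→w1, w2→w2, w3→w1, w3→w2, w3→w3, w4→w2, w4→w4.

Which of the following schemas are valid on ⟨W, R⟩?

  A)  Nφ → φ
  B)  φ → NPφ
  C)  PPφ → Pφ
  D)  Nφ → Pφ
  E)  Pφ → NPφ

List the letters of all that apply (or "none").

A, C, D

R is reflexive: each world relates to itself.
R is not symmetric: w0 R w1 but not w1 R w0.
R is transitive: R is closed under composition.
R is not euclidean: w0 R w1 and w0 R w0 but not w1 R w0.
R is serial: every world has an R-successor.
(A) axiom T: valid iff R is reflexive. R is reflexive — valid.
(B) axiom B: valid iff R is symmetric. R is not symmetric — not valid.
(C) the dual of axiom 4: valid iff R is transitive. R is transitive — valid.
(D) Nφ → Pφ is axiom D, which corresponds to seriality. R is serial — valid.
(E) Pφ → NPφ is axiom 5, which corresponds to the euclidean property. R is not euclidean — not valid.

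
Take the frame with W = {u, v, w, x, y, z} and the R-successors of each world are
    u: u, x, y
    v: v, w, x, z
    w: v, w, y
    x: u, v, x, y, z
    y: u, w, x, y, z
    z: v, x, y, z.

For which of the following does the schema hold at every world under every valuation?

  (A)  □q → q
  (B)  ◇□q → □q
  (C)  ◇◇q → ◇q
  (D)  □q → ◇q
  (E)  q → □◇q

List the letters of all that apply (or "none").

A, D, E

R is reflexive: each world relates to itself.
R is symmetric: every R-edge is matched by its reverse.
R is not transitive: u R x and x R v but not u R v.
R is not euclidean: v R w and v R x but not w R x.
R is serial: every world has an R-successor.
(A) □q → q (axiom T) characterises the reflexive frames. R is reflexive — valid.
(B) the dual of axiom 5: valid iff R is euclidean. R is not euclidean — not valid.
(C) ◇◇q → ◇q is the dual of axiom 4; it is valid on a frame exactly when R is transitive. R is not transitive, so not valid.
(D) □q → ◇q (axiom D) characterises the serial frames. R is serial — valid.
(E) axiom B: valid iff R is symmetric. R is symmetric — valid.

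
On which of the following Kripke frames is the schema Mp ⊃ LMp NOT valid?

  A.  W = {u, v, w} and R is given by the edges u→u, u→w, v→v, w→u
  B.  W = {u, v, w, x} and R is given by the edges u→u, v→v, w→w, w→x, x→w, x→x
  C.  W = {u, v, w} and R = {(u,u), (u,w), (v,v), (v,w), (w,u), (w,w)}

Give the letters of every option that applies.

The schema Mp ⊃ LMp is axiom 5; it is valid on a frame iff R is euclidean.
(A) R is not euclidean (u R w and u R w but not w R w), so the schema fails here.
(B) R is euclidean (any two R-successors of the same world are R-related), so the schema is valid here.
(C) R is not euclidean (v R w and v R v but not w R v), so the schema fails here.

A, C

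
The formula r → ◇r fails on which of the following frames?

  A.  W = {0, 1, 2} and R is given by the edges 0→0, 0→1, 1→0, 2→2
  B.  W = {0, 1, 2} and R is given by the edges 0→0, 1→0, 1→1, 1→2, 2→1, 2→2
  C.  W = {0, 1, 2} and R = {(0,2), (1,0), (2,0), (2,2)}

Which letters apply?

The schema r → ◇r is the dual of axiom T; it is valid on a frame iff R is reflexive.
(A) R is not reflexive (not 1 R 1), so the schema fails here.
(B) R is reflexive (each world relates to itself), so the schema is valid here.
(C) R is not reflexive (not 0 R 0), so the schema fails here.

A, C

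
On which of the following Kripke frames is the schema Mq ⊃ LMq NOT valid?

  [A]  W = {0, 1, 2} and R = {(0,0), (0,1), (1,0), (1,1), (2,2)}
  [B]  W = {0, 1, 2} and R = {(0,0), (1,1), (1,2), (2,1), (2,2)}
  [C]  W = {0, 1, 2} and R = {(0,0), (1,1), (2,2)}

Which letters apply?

none

The schema Mq ⊃ LMq is axiom 5; it is valid on a frame iff R is euclidean.
(A) R is euclidean (any two R-successors of the same world are R-related), so the schema is valid here.
(B) R is euclidean (any two R-successors of the same world are R-related), so the schema is valid here.
(C) R is euclidean (any two R-successors of the same world are R-related), so the schema is valid here.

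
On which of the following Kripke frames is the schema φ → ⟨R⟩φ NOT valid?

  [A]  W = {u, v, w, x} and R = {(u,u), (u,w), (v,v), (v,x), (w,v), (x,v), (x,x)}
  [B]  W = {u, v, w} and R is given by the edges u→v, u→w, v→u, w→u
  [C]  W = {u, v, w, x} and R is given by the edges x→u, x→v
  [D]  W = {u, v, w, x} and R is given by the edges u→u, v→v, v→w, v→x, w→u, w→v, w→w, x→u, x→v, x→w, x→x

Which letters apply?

The schema φ → ⟨R⟩φ is the dual of axiom T; it is valid on a frame iff R is reflexive.
(A) R is not reflexive (not w R w), so the schema fails here.
(B) R is not reflexive (not u R u), so the schema fails here.
(C) R is not reflexive (not u R u), so the schema fails here.
(D) R is reflexive (each world relates to itself), so the schema is valid here.

A, B, C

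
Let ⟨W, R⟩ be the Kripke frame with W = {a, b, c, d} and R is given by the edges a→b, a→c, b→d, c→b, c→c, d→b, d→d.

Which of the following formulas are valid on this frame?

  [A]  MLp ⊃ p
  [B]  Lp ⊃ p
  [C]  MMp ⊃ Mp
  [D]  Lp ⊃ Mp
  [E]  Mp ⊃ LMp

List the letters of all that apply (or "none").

D

R is not reflexive: not a R a.
R is not symmetric: a R b but not b R a.
R is not transitive: a R b and b R d but not a R d.
R is not euclidean: a R b and a R c but not b R c.
R is serial: every world has an R-successor.
(A) MLp ⊃ p is the dual of axiom B; it is valid on a frame exactly when R is symmetric. R is not symmetric, so not valid.
(B) axiom T: valid iff R is reflexive. R is not reflexive — not valid.
(C) MMp ⊃ Mp (the dual of axiom 4) characterises the transitive frames. R is not transitive — not valid.
(D) Lp ⊃ Mp is axiom D, which corresponds to seriality. R is serial — valid.
(E) axiom 5: valid iff R is euclidean. R is not euclidean — not valid.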